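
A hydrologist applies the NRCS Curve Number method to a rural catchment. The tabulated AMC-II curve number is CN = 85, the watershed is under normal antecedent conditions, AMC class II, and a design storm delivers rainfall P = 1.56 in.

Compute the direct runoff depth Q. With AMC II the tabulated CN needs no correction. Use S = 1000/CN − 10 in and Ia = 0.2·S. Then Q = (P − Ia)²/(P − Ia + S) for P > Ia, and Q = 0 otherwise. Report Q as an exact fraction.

CN(II) = 85; AMC II needs no correction.
S = 1000/85 − 10 = 30/17 in ≈ 1.765 in
Initial abstraction Ia = S/5 = (30/17)/5 = 6/17 ≈ 0.353 in
P − Ia = 1.560 − 0.353 = 513/425 ≈ 1.207 in (> 0, runoff occurs)
Q: (513/425)² ÷ (1263/425) = 87723/178925 in (≈ 0.490 in)

Q = 87723/178925 in ≈ 0.490 in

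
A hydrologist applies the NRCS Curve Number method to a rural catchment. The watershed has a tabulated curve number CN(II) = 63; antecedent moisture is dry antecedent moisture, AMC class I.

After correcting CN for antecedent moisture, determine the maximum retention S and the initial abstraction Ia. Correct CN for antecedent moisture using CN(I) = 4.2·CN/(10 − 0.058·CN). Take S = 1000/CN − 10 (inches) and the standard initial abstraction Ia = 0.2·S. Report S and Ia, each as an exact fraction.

S = 18500/1323 in ≈ 13.983 in; Ia = 3700/1323 in ≈ 2.797 in

CN(I) from CN(II)=63: (4.2·63)/(10 − 0.058·63) = 132300/3173 ≈ 41.696
S = 1000/(132300/3173) − 10 = 18500/1323 in ≈ 13.983 in
Ia = 0.2·(18500/1323) = 3700/1323 in ≈ 2.797 in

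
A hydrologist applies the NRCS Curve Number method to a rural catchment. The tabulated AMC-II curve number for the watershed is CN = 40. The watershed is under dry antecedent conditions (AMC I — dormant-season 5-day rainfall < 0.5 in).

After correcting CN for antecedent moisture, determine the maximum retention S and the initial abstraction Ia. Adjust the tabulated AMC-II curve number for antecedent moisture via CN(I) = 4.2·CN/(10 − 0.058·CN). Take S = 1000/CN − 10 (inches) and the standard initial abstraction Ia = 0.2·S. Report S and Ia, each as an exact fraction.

CN(I) from CN(II)=40: (4.2·40)/(10 − 0.058·40) = 175/8 ≈ 21.875
Retention S: 1000/CN − 10 with CN=21.875 → S = 250/7 ≈ 35.714 in
Ia = 0.2S: 0.2·35.714 = 7.143 in (exactly 50/7)

S = 250/7 in ≈ 35.714 in; Ia = 50/7 in ≈ 7.143 in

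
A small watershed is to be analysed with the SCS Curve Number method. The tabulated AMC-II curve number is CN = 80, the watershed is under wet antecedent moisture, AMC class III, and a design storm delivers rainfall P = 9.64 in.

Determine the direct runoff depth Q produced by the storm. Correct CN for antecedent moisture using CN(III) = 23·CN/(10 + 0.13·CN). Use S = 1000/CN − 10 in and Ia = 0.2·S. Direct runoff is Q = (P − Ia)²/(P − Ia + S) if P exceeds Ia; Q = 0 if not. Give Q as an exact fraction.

Q = 29354724/3474725 in ≈ 8.448 in

Adjust CN=80 to AMC III: 23·80/(10 + 0.13·80) → 1840 ÷ (102/5) = 4600/51 ≈ 90.196
Max retention: S = 1000/(4600/51) − 10 = 25/23 in (≈ 1.087 in)
Initial abstraction Ia = S/5 = (25/23)/5 = 5/23 ≈ 0.217 in
P − Ia = 9.640 − 0.217 = 5418/575 ≈ 9.423 in (> 0, runoff occurs)
Runoff Q = (P−Ia)²/(P−Ia+S) = (9.423)²/(9.423+1.087) = 29354724/3474725 ≈ 8.448 in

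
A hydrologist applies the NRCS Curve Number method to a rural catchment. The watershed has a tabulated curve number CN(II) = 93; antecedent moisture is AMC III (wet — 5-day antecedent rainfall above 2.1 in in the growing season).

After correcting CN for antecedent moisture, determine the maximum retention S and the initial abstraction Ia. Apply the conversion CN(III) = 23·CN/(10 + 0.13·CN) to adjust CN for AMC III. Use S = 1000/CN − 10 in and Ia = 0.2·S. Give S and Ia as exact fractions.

S = 700/2139 in ≈ 0.327 in; Ia = 140/2139 in ≈ 0.065 in

Adjust CN=93 to AMC III: 23·93/(10 + 0.13·93) → 2139 ÷ (2209/100) = 213900/2209 ≈ 96.831
Retention S: 1000/CN − 10 with CN=96.831 → S = 700/2139 ≈ 0.327 in
Ia = 0.2·(700/2139) = 140/2139 in ≈ 0.065 in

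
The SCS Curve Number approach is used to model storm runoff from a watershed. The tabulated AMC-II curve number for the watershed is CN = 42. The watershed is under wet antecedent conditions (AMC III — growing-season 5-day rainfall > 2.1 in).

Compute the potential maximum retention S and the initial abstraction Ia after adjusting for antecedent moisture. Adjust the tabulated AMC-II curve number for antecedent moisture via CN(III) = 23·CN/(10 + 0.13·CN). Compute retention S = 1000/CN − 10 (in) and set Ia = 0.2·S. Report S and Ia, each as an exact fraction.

Adjust CN=42 to AMC III: 23·42/(10 + 0.13·42) → 966 ÷ (773/50) = 48300/773 ≈ 62.484
S = 1000/(48300/773) − 10 = 2900/483 in ≈ 6.004 in
Ia = 0.2S: 0.2·6.004 = 1.201 in (exactly 580/483)

S = 2900/483 in ≈ 6.004 in; Ia = 580/483 in ≈ 1.201 in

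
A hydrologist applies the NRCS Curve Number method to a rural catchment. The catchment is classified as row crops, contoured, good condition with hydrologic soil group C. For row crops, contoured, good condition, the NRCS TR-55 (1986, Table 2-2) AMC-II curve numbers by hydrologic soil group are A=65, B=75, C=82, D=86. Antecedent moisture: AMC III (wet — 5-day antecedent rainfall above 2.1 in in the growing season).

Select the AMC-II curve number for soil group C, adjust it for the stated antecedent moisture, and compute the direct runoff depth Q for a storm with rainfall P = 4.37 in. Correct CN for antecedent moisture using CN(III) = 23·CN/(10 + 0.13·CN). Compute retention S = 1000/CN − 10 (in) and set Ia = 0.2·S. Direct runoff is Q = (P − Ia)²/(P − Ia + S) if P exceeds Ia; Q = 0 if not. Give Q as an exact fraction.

Q = 155307716281/45649781300 in ≈ 3.402 in

NRCS table: row crops, contoured, good condition, soil group C → CN(II) = 82
Wet (AMC III): CN(III) = 23·82/(10 + 0.13·82) = 1886/(1033/50) = 94300/1033 ≈ 91.288
S = 1000/(94300/1033) − 10 = 900/943 in ≈ 0.954 in
Ia = 0.2S: 0.2·0.954 = 0.191 in (exactly 180/943)
Since P=4.370 > Ia=0.191: effective rainfall P−Ia = 394091/94300 in
Q: (394091/94300)² ÷ (484091/94300) = 155307716281/45649781300 in (≈ 3.402 in)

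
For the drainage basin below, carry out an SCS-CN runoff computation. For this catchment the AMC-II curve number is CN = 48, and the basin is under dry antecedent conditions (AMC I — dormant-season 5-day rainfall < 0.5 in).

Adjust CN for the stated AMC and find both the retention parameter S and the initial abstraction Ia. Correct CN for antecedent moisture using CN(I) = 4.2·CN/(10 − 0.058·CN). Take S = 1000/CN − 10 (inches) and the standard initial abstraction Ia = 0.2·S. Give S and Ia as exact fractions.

CN(I) from CN(II)=48: (4.2·48)/(10 − 0.058·48) = 12600/451 ≈ 27.938
Retention S: 1000/CN − 10 with CN=27.938 → S = 1625/63 ≈ 25.794 in
Ia = 0.2S: 0.2·25.794 = 5.159 in (exactly 325/63)

S = 1625/63 in ≈ 25.794 in; Ia = 325/63 in ≈ 5.159 in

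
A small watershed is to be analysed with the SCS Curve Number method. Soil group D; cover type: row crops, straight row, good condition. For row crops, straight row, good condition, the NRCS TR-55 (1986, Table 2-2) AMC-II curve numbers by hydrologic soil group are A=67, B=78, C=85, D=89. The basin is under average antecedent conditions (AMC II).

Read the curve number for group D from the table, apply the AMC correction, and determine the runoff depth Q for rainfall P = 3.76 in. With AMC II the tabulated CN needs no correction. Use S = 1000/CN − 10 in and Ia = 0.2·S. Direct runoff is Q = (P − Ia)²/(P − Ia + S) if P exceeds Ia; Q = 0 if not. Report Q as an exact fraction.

Q = 30544928/11754675 in ≈ 2.599 in

NRCS table: row crops, straight row, good condition, soil group D → CN(II) = 89
Average conditions: CN = 89 (no AMC adjustment).
Max retention: S = 1000/89 − 10 = 110/89 in (≈ 1.236 in)
Initial abstraction Ia = S/5 = (110/89)/5 = 22/89 ≈ 0.247 in
P − Ia = 3.760 − 0.247 = 7816/2225 ≈ 3.513 in (> 0, runoff occurs)
Runoff Q = (P−Ia)²/(P−Ia+S) = (3.513)²/(3.513+1.236) = 30544928/11754675 ≈ 2.599 in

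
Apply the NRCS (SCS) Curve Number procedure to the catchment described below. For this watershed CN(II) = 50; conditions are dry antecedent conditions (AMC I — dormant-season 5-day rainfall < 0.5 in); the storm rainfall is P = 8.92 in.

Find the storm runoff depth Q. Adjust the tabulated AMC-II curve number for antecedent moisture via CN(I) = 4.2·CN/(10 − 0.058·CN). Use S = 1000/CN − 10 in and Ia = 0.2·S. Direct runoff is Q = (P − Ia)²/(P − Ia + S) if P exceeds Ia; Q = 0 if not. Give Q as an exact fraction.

Dry (AMC I): CN(I) = 4.2·50/(10 − 0.058·50) = 210/(71/10) = 2100/71 ≈ 29.577
Retention S: 1000/CN − 10 with CN=29.577 → S = 500/21 ≈ 23.810 in
Ia = 0.2·(500/21) = 100/21 in ≈ 4.762 in
Excess rainfall: 8.920 − 4.762 = 4.158 in; P > Ia so Q > 0
Q = (2183/525)²/((2183/525) + 500/21) = (4765489/275625)/(14683/525) = 4765489/7708575 in ≈ 0.618 in

Q = 4765489/7708575 in ≈ 0.618 in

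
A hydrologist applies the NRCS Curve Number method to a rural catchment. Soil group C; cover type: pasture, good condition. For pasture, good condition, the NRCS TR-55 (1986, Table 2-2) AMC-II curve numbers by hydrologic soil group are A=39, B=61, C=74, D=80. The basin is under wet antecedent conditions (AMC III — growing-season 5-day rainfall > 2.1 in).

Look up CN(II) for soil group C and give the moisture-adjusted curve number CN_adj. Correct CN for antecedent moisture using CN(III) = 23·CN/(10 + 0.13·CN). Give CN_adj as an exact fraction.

CN_adj = 85100/981 ≈ 86.748

NRCS table: pasture, good condition, soil group C → CN(II) = 74
Adjust CN=74 to AMC III: 23·74/(10 + 0.13·74) → 1702 ÷ (981/50) = 85100/981 ≈ 86.748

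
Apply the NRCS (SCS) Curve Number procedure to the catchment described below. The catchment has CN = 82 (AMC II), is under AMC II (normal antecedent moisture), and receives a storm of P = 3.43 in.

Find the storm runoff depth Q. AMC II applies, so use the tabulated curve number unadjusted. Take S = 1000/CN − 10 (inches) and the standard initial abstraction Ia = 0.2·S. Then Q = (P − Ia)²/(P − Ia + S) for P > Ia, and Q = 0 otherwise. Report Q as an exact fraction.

Average conditions: CN = 82 (no AMC adjustment).
S = 1000/82 − 10 = 90/41 in ≈ 2.195 in
Ia = 0.2S: 0.2·2.195 = 0.439 in (exactly 18/41)
Since P=3.430 > Ia=0.439: effective rainfall P−Ia = 12263/4100 in
Q: (12263/4100)² ÷ (21263/4100) = 150381169/87178300 in (≈ 1.725 in)

Q = 150381169/87178300 in ≈ 1.725 in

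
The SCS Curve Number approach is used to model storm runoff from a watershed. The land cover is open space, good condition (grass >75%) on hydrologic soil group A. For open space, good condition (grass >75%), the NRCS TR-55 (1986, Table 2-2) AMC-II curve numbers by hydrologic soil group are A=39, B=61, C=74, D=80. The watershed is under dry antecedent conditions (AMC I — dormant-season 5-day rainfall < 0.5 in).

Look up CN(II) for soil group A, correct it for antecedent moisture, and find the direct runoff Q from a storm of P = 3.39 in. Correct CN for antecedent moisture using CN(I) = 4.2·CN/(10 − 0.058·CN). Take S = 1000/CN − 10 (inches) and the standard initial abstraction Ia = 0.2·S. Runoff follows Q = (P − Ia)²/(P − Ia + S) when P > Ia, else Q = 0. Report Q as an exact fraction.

Q = 0 in ≈ 0.000 in

NRCS table: open space, good condition (grass >75%), soil group A → CN(II) = 39
Adjust CN=39 to AMC I: 4.2·39/(10 − 0.058·39) → (819/5) ÷ (3869/500) = 81900/3869 ≈ 21.168
Retention S: 1000/CN − 10 with CN=21.168 → S = 30500/819 ≈ 37.241 in
Initial abstraction Ia = S/5 = (30500/819)/5 = 6100/819 ≈ 7.448 in
P = 3.390 ≤ Ia = 7.448 in: entire storm abstracted, Q = 0.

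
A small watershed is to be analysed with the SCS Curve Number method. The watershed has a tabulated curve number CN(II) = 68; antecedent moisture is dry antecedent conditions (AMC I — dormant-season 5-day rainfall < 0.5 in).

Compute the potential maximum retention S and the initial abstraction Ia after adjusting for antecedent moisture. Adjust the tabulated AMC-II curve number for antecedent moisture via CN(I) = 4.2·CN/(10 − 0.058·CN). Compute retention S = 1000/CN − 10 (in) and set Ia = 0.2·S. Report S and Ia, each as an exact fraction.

Dry (AMC I): CN(I) = 4.2·68/(10 − 0.058·68) = (1428/5)/(757/125) = 35700/757 ≈ 47.160
Retention S: 1000/CN − 10 with CN=47.160 → S = 4000/357 ≈ 11.204 in
Initial abstraction Ia = S/5 = (4000/357)/5 = 800/357 ≈ 2.241 in

S = 4000/357 in ≈ 11.204 in; Ia = 800/357 in ≈ 2.241 in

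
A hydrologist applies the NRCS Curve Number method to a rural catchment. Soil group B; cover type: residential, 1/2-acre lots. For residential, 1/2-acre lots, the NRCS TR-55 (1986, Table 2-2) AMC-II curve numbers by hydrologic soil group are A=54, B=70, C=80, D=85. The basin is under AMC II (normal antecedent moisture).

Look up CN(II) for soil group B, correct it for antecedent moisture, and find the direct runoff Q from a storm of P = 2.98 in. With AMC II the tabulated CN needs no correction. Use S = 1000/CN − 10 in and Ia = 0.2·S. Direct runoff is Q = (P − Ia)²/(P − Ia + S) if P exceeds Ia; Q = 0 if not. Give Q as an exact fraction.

NRCS table: residential, 1/2-acre lots, soil group B → CN(II) = 70
Average conditions: CN = 70 (no AMC adjustment).
Max retention: S = 1000/70 − 10 = 30/7 in (≈ 4.286 in)
Initial abstraction Ia = S/5 = (30/7)/5 = 6/7 ≈ 0.857 in
P − Ia = 2.980 − 0.857 = 743/350 ≈ 2.123 in (> 0, runoff occurs)
Runoff Q = (P−Ia)²/(P−Ia+S) = (2.123)²/(2.123+4.286) = 552049/785050 ≈ 0.703 in

Q = 552049/785050 in ≈ 0.703 in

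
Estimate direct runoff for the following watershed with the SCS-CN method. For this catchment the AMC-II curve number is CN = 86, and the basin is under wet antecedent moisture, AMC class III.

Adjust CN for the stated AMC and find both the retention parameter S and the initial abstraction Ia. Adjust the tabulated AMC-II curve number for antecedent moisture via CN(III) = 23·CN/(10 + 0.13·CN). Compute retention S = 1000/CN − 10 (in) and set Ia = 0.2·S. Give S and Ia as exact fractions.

CN(III) from CN(II)=86: (23·86)/(10 + 0.13·86) = 98900/1059 ≈ 93.390
Retention S: 1000/CN − 10 with CN=93.390 → S = 700/989 ≈ 0.708 in
Ia = 0.2S: 0.2·0.708 = 0.142 in (exactly 140/989)

S = 700/989 in ≈ 0.708 in; Ia = 140/989 in ≈ 0.142 in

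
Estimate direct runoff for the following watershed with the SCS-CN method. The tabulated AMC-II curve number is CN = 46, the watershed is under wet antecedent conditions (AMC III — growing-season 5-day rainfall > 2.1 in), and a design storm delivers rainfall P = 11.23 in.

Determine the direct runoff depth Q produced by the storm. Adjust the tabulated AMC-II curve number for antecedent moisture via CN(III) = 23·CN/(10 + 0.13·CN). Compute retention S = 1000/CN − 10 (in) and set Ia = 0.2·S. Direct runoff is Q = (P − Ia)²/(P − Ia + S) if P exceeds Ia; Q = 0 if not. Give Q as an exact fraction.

CN(III) from CN(II)=46: (23·46)/(10 + 0.13·46) = 52900/799 ≈ 66.208
Retention S: 1000/CN − 10 with CN=66.208 → S = 2700/529 ≈ 5.104 in
Initial abstraction Ia = S/5 = (2700/529)/5 = 540/529 ≈ 1.021 in
Excess rainfall: 11.230 − 1.021 = 10.209 in; P > Ia so Q > 0
Q: (540067/52900)² ÷ (810067/52900) = 291672364489/42852544300 in (≈ 6.806 in)

Q = 291672364489/42852544300 in ≈ 6.806 in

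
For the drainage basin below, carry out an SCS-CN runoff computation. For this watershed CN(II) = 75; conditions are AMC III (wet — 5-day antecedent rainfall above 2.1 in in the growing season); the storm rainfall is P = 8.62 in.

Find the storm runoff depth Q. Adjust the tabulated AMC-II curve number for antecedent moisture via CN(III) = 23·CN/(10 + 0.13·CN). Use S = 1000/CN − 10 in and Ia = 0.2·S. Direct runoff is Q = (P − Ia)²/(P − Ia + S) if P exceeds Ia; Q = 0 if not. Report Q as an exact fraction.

Adjust CN=75 to AMC III: 23·75/(10 + 0.13·75) → 1725 ÷ (79/4) = 6900/79 ≈ 87.342
Retention S: 1000/CN − 10 with CN=87.342 → S = 100/69 ≈ 1.449 in
Ia = 0.2S: 0.2·1.449 = 0.290 in (exactly 20/69)
Excess rainfall: 8.620 − 0.290 = 8.330 in; P > Ia so Q > 0
Runoff Q = (P−Ia)²/(P−Ia+S) = (8.330)²/(8.330+1.449) = 825930121/116399550 ≈ 7.096 in

Q = 825930121/116399550 in ≈ 7.096 in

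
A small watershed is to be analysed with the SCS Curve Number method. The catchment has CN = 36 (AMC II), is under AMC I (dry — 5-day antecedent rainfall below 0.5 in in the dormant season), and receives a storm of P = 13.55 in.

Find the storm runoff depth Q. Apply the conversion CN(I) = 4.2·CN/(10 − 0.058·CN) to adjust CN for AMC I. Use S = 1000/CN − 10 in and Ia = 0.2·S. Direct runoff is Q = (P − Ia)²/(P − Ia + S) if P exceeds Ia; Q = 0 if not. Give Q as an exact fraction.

Dry (AMC I): CN(I) = 4.2·36/(10 − 0.058·36) = (756/5)/(989/125) = 18900/989 ≈ 19.110
S = 1000/(18900/989) − 10 = 8000/189 in ≈ 42.328 in
Ia = 0.2·(8000/189) = 1600/189 in ≈ 8.466 in
Since P=13.550 > Ia=8.466: effective rainfall P−Ia = 19219/3780 in
Runoff Q = (P−Ia)²/(P−Ia+S) = (5.084)²/(5.084+42.328) = 369369961/677447820 ≈ 0.545 in

Q = 369369961/677447820 in ≈ 0.545 in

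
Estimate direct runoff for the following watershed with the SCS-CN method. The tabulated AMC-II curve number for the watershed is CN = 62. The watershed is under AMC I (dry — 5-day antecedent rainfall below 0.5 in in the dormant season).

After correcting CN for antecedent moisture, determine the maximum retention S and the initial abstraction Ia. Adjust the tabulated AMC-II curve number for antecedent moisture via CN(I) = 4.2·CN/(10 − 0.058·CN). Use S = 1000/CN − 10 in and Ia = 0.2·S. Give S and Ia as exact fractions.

CN(I) from CN(II)=62: (4.2·62)/(10 − 0.058·62) = 65100/1601 ≈ 40.662
Retention S: 1000/CN − 10 with CN=40.662 → S = 9500/651 ≈ 14.593 in
Ia = 0.2S: 0.2·14.593 = 2.919 in (exactly 1900/651)

S = 9500/651 in ≈ 14.593 in; Ia = 1900/651 in ≈ 2.919 in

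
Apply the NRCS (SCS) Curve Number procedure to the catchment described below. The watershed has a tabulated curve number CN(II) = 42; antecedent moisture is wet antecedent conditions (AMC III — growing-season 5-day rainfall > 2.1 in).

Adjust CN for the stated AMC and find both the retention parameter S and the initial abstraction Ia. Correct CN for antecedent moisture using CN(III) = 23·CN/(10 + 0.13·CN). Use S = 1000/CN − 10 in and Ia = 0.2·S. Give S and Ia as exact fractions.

Adjust CN=42 to AMC III: 23·42/(10 + 0.13·42) → 966 ÷ (773/50) = 48300/773 ≈ 62.484
Retention S: 1000/CN − 10 with CN=62.484 → S = 2900/483 ≈ 6.004 in
Initial abstraction Ia = S/5 = (2900/483)/5 = 580/483 ≈ 1.201 in

S = 2900/483 in ≈ 6.004 in; Ia = 580/483 in ≈ 1.201 in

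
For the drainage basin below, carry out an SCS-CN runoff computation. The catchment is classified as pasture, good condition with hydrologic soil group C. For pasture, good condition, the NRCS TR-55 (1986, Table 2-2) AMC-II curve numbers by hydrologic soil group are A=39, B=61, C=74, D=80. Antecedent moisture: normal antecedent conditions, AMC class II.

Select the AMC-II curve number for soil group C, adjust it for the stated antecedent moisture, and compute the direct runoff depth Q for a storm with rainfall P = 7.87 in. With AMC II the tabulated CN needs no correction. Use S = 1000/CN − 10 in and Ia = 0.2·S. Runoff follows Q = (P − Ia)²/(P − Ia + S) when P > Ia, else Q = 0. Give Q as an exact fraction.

NRCS table: pasture, good condition, soil group C → CN(II) = 74
Average conditions: CN = 74 (no AMC adjustment).
Max retention: S = 1000/74 − 10 = 130/37 in (≈ 3.514 in)
Ia = 0.2S: 0.2·3.514 = 0.703 in (exactly 26/37)
P − Ia = 7.870 − 0.703 = 26519/3700 ≈ 7.167 in (> 0, runoff occurs)
Q = (26519/3700)²/((26519/3700) + 130/37) = (703257361/13690000)/(39519/3700) = 703257361/146220300 in ≈ 4.810 in

Q = 703257361/146220300 in ≈ 4.810 in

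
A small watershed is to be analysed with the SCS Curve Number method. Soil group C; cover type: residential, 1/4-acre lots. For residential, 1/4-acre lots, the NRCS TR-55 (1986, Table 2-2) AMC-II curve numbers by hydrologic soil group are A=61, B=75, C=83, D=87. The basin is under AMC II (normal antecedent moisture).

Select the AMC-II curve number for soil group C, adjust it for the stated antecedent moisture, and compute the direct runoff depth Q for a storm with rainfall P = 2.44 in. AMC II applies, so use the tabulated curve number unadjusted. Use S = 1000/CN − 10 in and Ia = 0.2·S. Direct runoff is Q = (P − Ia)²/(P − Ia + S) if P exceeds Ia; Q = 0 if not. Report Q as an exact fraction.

NRCS table: residential, 1/4-acre lots, soil group C → CN(II) = 83
AMC II — tabulated CN = 83 applies directly.
Max retention: S = 1000/83 − 10 = 170/83 in (≈ 2.048 in)
Initial abstraction Ia = S/5 = (170/83)/5 = 34/83 ≈ 0.410 in
Since P=2.440 > Ia=0.410: effective rainfall P−Ia = 4213/2075 in
Q: (4213/2075)² ÷ (8463/2075) = 17749369/17560725 in (≈ 1.011 in)

Q = 17749369/17560725 in ≈ 1.011 in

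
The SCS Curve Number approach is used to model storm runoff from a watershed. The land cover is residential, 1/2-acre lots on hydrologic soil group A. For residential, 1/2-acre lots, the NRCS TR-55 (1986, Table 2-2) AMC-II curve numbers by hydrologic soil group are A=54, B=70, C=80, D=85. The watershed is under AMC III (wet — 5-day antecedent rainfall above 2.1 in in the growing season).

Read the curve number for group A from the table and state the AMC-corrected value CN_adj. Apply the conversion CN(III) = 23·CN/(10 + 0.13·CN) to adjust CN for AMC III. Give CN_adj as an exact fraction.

NRCS table: residential, 1/2-acre lots, soil group A → CN(II) = 54
Adjust CN=54 to AMC III: 23·54/(10 + 0.13·54) → 1242 ÷ (851/50) = 2700/37 ≈ 72.973

CN_adj = 2700/37 ≈ 72.973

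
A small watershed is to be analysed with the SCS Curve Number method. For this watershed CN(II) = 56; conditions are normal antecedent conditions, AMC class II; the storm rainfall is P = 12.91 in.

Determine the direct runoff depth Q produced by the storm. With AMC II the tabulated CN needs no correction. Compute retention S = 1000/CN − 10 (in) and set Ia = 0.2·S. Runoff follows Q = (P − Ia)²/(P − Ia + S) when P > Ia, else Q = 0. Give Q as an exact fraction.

Q = 62995969/9405900 in ≈ 6.697 in

Average conditions: CN = 56 (no AMC adjustment).
Retention S: 1000/CN − 10 with CN=56.000 → S = 55/7 ≈ 7.857 in
Ia = 0.2·(55/7) = 11/7 in ≈ 1.571 in
Excess rainfall: 12.910 − 1.571 = 11.339 in; P > Ia so Q > 0
Q: (7937/700)² ÷ (13437/700) = 62995969/9405900 in (≈ 6.697 in)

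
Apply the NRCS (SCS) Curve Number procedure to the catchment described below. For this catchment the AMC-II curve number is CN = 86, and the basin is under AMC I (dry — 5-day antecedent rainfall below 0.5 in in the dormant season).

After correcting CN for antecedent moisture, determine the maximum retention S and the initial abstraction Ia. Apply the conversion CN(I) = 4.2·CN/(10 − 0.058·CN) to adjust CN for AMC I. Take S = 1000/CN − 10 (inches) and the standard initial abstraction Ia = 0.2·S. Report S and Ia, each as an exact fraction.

S = 500/129 in ≈ 3.876 in; Ia = 100/129 in ≈ 0.775 in

Dry (AMC I): CN(I) = 4.2·86/(10 − 0.058·86) = (1806/5)/(1253/250) = 12900/179 ≈ 72.067
Max retention: S = 1000/(12900/179) − 10 = 500/129 in (≈ 3.876 in)
Ia = 0.2·(500/129) = 100/129 in ≈ 0.775 in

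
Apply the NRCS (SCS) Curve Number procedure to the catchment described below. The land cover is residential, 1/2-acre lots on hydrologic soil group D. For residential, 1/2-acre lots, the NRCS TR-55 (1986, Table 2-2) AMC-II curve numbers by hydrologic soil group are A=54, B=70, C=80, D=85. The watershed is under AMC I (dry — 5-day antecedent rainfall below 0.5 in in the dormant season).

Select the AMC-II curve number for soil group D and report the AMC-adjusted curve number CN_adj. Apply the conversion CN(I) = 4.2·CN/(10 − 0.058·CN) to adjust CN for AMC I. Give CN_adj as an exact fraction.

NRCS table: residential, 1/2-acre lots, soil group D → CN(II) = 85
Adjust CN=85 to AMC I: 4.2·85/(10 − 0.058·85) → 357 ÷ (507/100) = 11900/169 ≈ 70.414

CN_adj = 11900/169 ≈ 70.414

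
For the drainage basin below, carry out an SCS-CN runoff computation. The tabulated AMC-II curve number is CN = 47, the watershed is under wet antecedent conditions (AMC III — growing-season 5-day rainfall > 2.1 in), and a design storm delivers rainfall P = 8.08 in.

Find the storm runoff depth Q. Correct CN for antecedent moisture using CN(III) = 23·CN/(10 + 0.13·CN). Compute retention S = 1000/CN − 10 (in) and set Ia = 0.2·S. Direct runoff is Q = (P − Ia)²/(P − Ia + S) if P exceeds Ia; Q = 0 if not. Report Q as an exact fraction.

CN(III) from CN(II)=47: (23·47)/(10 + 0.13·47) = 108100/1611 ≈ 67.101
Retention S: 1000/CN − 10 with CN=67.101 → S = 5300/1081 ≈ 4.903 in
Ia = 0.2S: 0.2·4.903 = 0.981 in (exactly 1060/1081)
Excess rainfall: 8.080 − 0.981 = 7.099 in; P > Ia so Q > 0
Q = (191862/27025)²/((191862/27025) + 5300/1081) = (36811027044/730350625)/(324362/27025) = 18405513522/4382941525 in ≈ 4.199 in

Q = 18405513522/4382941525 in ≈ 4.199 in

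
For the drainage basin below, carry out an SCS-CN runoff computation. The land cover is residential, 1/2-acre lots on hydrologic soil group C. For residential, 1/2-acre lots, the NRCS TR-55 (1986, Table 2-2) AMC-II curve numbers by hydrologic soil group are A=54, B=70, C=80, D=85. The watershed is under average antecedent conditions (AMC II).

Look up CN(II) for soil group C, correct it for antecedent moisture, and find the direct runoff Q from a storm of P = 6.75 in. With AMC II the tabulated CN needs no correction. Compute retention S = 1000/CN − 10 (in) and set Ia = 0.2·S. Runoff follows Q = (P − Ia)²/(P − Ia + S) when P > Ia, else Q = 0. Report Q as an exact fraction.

Q = 125/28 in ≈ 4.464 in

NRCS table: residential, 1/2-acre lots, soil group C → CN(II) = 80
CN(II) = 80; AMC II needs no correction.
Max retention: S = 1000/80 − 10 = 5/2 in (≈ 2.500 in)
Ia = 0.2S: 0.2·2.500 = 0.500 in (exactly 1/2)
P − Ia = 6.750 − 0.500 = 25/4 ≈ 6.250 in (> 0, runoff occurs)
Q = (25/4)²/((25/4) + 5/2) = (625/16)/(35/4) = 125/28 in ≈ 4.464 in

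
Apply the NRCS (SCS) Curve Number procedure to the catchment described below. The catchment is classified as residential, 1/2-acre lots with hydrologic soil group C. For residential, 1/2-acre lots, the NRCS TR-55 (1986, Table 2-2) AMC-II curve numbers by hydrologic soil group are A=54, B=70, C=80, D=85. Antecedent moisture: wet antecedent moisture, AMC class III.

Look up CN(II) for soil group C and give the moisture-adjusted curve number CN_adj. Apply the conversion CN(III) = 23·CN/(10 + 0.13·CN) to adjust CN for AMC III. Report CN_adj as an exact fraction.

NRCS table: residential, 1/2-acre lots, soil group C → CN(II) = 80
Wet (AMC III): CN(III) = 23·80/(10 + 0.13·80) = 1840/(102/5) = 4600/51 ≈ 90.196

CN_adj = 4600/51 ≈ 90.196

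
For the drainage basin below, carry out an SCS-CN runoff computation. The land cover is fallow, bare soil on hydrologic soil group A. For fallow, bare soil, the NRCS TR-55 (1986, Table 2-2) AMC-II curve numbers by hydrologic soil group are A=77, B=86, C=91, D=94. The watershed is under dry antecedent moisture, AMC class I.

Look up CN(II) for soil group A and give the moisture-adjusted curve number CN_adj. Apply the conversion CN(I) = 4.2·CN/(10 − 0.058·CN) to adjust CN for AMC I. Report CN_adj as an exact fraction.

CN_adj = 161700/2767 ≈ 58.439

NRCS table: fallow, bare soil, soil group A → CN(II) = 77
Adjust CN=77 to AMC I: 4.2·77/(10 − 0.058·77) → (1617/5) ÷ (2767/500) = 161700/2767 ≈ 58.439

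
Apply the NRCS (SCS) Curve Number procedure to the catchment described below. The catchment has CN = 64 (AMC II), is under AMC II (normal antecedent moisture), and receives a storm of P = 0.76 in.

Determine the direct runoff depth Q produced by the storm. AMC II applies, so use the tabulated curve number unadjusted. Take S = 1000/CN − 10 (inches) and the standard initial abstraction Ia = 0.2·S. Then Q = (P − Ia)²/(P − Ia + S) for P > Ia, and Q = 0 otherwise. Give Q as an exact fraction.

AMC II — tabulated CN = 64 applies directly.
Retention S: 1000/CN − 10 with CN=64.000 → S = 45/8 ≈ 5.625 in
Ia = 0.2S: 0.2·5.625 = 1.125 in (exactly 9/8)
P = 0.760 ≤ Ia = 1.125 in: entire storm abstracted, Q = 0.

Q = 0 in ≈ 0.000 in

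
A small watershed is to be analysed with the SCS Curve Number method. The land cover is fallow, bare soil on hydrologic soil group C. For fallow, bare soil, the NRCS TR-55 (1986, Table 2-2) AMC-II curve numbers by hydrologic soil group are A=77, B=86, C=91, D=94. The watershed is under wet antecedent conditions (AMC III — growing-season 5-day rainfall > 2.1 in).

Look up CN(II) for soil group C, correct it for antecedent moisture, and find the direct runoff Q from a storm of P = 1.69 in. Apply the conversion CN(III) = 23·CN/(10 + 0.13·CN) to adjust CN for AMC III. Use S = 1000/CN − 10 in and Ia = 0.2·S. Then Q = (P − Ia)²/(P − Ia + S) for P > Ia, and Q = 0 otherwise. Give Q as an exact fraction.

NRCS table: fallow, bare soil, soil group C → CN(II) = 91
Adjust CN=91 to AMC III: 23·91/(10 + 0.13·91) → 2093 ÷ (2183/100) = 209300/2183 ≈ 95.877
Max retention: S = 1000/(209300/2183) − 10 = 900/2093 in (≈ 0.430 in)
Ia = 0.2S: 0.2·0.430 = 0.086 in (exactly 180/2093)
P − Ia = 1.690 − 0.086 = 335717/209300 ≈ 1.604 in (> 0, runoff occurs)
Runoff Q = (P−Ia)²/(P−Ia+S) = (1.604)²/(1.604+0.430) = 112705904089/89102568100 ≈ 1.265 in

Q = 112705904089/89102568100 in ≈ 1.265 in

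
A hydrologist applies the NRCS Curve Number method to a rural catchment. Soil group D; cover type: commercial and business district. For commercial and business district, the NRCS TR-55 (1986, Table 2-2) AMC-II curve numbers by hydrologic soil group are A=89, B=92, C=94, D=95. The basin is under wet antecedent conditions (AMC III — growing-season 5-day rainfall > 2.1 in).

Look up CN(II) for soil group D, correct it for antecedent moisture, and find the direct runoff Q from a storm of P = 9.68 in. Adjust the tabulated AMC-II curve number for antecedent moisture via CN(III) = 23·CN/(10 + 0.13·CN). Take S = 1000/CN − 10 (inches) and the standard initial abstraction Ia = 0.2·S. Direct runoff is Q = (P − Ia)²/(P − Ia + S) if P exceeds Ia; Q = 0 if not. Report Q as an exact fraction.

NRCS table: commercial and business district, soil group D → CN(II) = 95
Wet (AMC III): CN(III) = 23·95/(10 + 0.13·95) = 2185/(447/20) = 43700/447 ≈ 97.763
Retention S: 1000/CN − 10 with CN=97.763 → S = 100/437 ≈ 0.229 in
Ia = 0.2·(100/437) = 20/437 in ≈ 0.046 in
Since P=9.680 > Ia=0.046: effective rainfall P−Ia = 105254/10925 in
Q: (105254/10925)² ÷ (107754/10925) = 5539202258/588606225 in (≈ 9.411 in)

Q = 5539202258/588606225 in ≈ 9.411 in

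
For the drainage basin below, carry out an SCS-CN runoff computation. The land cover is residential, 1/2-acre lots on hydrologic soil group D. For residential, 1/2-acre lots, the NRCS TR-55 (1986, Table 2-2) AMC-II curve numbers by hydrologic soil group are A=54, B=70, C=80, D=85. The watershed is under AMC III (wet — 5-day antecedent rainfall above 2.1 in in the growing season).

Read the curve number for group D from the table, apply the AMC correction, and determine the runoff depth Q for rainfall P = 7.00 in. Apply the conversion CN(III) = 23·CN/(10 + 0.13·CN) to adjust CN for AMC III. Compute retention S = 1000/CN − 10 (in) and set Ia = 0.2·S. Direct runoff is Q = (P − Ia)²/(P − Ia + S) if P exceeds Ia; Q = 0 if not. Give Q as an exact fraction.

NRCS table: residential, 1/2-acre lots, soil group D → CN(II) = 85
CN(III) from CN(II)=85: (23·85)/(10 + 0.13·85) = 39100/421 ≈ 92.874
Retention S: 1000/CN − 10 with CN=92.874 → S = 300/391 ≈ 0.767 in
Initial abstraction Ia = S/5 = (300/391)/5 = 60/391 ≈ 0.153 in
Since P=7.000 > Ia=0.153: effective rainfall P−Ia = 2677/391 in
Q: (2677/391)² ÷ (2977/391) = 7166329/1164007 in (≈ 6.157 in)

Q = 7166329/1164007 in ≈ 6.157 in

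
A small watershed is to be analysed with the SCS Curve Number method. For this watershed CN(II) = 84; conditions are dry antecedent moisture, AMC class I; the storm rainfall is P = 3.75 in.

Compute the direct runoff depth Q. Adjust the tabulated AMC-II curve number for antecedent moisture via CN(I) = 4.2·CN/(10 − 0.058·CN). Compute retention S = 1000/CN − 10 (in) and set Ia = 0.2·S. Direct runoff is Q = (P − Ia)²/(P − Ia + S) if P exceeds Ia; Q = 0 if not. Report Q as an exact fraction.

CN(I) from CN(II)=84: (4.2·84)/(10 − 0.058·84) = 44100/641 ≈ 68.799
S = 1000/(44100/641) − 10 = 2000/441 in ≈ 4.535 in
Initial abstraction Ia = S/5 = (2000/441)/5 = 400/441 ≈ 0.907 in
Excess rainfall: 3.750 − 0.907 = 2.843 in; P > Ia so Q > 0
Q = (5015/1764)²/((5015/1764) + 2000/441) = (25150225/3111696)/(13015/1764) = 5030045/4591692 in ≈ 1.095 in

Q = 5030045/4591692 in ≈ 1.095 in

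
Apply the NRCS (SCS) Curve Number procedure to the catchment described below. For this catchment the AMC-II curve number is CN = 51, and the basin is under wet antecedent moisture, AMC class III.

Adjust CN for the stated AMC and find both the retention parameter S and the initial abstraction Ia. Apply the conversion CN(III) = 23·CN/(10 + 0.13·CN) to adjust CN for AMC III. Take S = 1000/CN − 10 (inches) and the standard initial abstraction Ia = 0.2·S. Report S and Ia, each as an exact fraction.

S = 4900/1173 in ≈ 4.177 in; Ia = 980/1173 in ≈ 0.835 in

Wet (AMC III): CN(III) = 23·51/(10 + 0.13·51) = 1173/(1663/100) = 117300/1663 ≈ 70.535
Max retention: S = 1000/(117300/1663) − 10 = 4900/1173 in (≈ 4.177 in)
Ia = 0.2·(4900/1173) = 980/1173 in ≈ 0.835 in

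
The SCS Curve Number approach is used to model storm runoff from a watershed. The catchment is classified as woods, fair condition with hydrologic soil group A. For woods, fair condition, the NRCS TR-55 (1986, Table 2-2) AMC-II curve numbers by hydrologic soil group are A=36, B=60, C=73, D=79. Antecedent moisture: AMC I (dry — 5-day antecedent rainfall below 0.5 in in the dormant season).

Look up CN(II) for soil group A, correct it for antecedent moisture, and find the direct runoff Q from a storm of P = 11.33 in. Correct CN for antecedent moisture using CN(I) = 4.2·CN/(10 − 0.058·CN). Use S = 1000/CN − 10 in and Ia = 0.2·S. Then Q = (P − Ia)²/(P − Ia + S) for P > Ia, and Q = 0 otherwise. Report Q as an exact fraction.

NRCS table: woods, fair condition, soil group A → CN(II) = 36
Dry (AMC I): CN(I) = 4.2·36/(10 − 0.058·36) = (756/5)/(989/125) = 18900/989 ≈ 19.110
Max retention: S = 1000/(18900/989) − 10 = 8000/189 in (≈ 42.328 in)
Ia = 0.2·(8000/189) = 1600/189 in ≈ 8.466 in
P − Ia = 11.330 − 8.466 = 54137/18900 ≈ 2.864 in (> 0, runoff occurs)
Runoff Q = (P−Ia)²/(P−Ia+S) = (2.864)²/(2.864+42.328) = 2930814769/16143189300 ≈ 0.182 in

Q = 2930814769/16143189300 in ≈ 0.182 in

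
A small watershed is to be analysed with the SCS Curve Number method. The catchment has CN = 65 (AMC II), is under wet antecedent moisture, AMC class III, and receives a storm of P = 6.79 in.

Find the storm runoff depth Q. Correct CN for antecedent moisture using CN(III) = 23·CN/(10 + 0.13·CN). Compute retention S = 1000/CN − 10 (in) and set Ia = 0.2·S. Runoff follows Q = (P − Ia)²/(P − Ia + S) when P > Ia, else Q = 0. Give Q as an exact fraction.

CN(III) from CN(II)=65: (23·65)/(10 + 0.13·65) = 29900/369 ≈ 81.030
S = 1000/(29900/369) − 10 = 700/299 in ≈ 2.341 in
Ia = 0.2·(700/299) = 140/299 in ≈ 0.468 in
P − Ia = 6.790 − 0.468 = 189021/29900 ≈ 6.322 in (> 0, runoff occurs)
Q = (189021/29900)²/((189021/29900) + 700/299) = (35728938441/894010000)/(259021/29900) = 5104134063/1106389700 in ≈ 4.613 in

Q = 5104134063/1106389700 in ≈ 4.613 in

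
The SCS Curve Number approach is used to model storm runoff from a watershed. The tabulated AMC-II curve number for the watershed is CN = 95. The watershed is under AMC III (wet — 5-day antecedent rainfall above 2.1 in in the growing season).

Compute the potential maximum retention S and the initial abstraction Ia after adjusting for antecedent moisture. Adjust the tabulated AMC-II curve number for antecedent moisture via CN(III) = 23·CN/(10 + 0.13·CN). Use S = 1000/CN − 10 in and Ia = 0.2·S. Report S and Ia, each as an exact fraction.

S = 100/437 in ≈ 0.229 in; Ia = 20/437 in ≈ 0.046 in

Wet (AMC III): CN(III) = 23·95/(10 + 0.13·95) = 2185/(447/20) = 43700/447 ≈ 97.763
S = 1000/(43700/447) − 10 = 100/437 in ≈ 0.229 in
Ia = 0.2S: 0.2·0.229 = 0.046 in (exactly 20/437)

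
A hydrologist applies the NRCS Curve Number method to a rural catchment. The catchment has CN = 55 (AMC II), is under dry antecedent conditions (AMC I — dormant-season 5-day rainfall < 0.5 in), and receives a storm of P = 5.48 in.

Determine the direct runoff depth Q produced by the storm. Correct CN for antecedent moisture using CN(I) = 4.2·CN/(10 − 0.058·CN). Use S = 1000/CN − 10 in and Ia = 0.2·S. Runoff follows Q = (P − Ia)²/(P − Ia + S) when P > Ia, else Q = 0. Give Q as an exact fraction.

Dry (AMC I): CN(I) = 4.2·55/(10 − 0.058·55) = 231/(681/100) = 7700/227 ≈ 33.921
Max retention: S = 1000/(7700/227) − 10 = 1500/77 in (≈ 19.481 in)
Ia = 0.2·(1500/77) = 300/77 in ≈ 3.896 in
Since P=5.480 > Ia=3.896: effective rainfall P−Ia = 3049/1925 in
Q: (3049/1925)² ÷ (40549/1925) = 9296401/78056825 in (≈ 0.119 in)

Q = 9296401/78056825 in ≈ 0.119 in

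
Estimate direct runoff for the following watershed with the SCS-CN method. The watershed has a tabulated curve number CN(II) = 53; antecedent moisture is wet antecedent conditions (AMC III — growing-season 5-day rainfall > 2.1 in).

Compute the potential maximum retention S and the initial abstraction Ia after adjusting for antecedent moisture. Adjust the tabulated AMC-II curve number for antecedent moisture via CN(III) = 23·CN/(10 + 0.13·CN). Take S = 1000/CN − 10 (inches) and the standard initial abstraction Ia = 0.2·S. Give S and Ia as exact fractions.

S = 4700/1219 in ≈ 3.856 in; Ia = 940/1219 in ≈ 0.771 in

CN(III) from CN(II)=53: (23·53)/(10 + 0.13·53) = 121900/1689 ≈ 72.173
Retention S: 1000/CN − 10 with CN=72.173 → S = 4700/1219 ≈ 3.856 in
Initial abstraction Ia = S/5 = (4700/1219)/5 = 940/1219 ≈ 0.771 in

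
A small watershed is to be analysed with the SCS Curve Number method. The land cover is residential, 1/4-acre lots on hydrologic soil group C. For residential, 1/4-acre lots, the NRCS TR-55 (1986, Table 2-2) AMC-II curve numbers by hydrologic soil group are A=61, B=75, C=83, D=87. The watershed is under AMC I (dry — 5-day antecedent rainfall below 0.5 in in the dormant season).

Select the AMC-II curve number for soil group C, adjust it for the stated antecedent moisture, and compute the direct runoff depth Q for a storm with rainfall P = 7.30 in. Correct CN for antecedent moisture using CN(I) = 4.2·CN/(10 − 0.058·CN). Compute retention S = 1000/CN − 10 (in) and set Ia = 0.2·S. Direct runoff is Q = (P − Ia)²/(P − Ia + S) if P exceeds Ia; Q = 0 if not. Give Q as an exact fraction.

NRCS table: residential, 1/4-acre lots, soil group C → CN(II) = 83
Adjust CN=83 to AMC I: 4.2·83/(10 − 0.058·83) → (1743/5) ÷ (2593/500) = 174300/2593 ≈ 67.219
S = 1000/(174300/2593) − 10 = 8500/1743 in ≈ 4.877 in
Initial abstraction Ia = S/5 = (8500/1743)/5 = 1700/1743 ≈ 0.975 in
Since P=7.300 > Ia=0.975: effective rainfall P−Ia = 110239/17430 in
Q: (110239/17430)² ÷ (195239/17430) = 12152637121/3403015770 in (≈ 3.571 in)

Q = 12152637121/3403015770 in ≈ 3.571 in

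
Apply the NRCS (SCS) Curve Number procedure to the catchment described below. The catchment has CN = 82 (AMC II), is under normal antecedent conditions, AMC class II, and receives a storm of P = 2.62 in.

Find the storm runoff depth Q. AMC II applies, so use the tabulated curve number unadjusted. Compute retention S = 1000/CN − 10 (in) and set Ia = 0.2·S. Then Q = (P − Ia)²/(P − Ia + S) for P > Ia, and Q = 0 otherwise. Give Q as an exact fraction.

CN(II) = 82; AMC II needs no correction.
S = 1000/82 − 10 = 90/41 in ≈ 2.195 in
Initial abstraction Ia = S/5 = (90/41)/5 = 18/41 ≈ 0.439 in
Since P=2.620 > Ia=0.439: effective rainfall P−Ia = 4471/2050 in
Q: (4471/2050)² ÷ (8971/2050) = 19989841/18390550 in (≈ 1.087 in)

Q = 19989841/18390550 in ≈ 1.087 in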